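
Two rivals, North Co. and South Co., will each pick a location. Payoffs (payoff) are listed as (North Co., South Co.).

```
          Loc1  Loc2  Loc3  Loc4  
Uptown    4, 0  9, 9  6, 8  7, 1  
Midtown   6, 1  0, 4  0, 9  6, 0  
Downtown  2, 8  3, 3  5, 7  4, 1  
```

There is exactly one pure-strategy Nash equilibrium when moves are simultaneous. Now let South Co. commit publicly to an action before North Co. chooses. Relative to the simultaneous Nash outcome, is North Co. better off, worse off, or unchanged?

Backward induction with South Co. moving first.
- Loc1: North Co. compares 4, 6, 2 and picks Midtown; South Co. would get 1.
- Loc2: North Co. compares 9, 0, 3 and picks Uptown; South Co. would get 9.
- Loc3: North Co. compares 6, 0, 5 and picks Uptown; South Co. would get 8.
- Loc4: North Co. compares 7, 6, 4 and picks Uptown; South Co. would get 1.
South Co.'s induced payoffs are 1, 9, 8, 1, so South Co. commits to Loc2. Subgame-perfect outcome: (Uptown, Loc2) with payoffs (9, 9).
For the simultaneous game, intersect best replies.
North Co.'s best replies: Loc1→Midtown; Loc2→Uptown; Loc3→Uptown; Loc4→Uptown.
South Co.'s best replies: Uptown→Loc2; Midtown→Loc3; Downtown→Loc1.
The unique mutual best reply is (Uptown, Loc2), giving (9, 9).
North Co. earns 9 sequentially versus 9 at the Nash outcome: unchanged.

unchanged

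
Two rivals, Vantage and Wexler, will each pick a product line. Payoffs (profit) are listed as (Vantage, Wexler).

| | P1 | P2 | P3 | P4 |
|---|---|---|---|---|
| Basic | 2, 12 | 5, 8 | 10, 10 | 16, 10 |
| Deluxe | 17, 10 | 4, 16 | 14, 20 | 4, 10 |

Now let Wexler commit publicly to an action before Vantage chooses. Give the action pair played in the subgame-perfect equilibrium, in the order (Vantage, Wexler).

Backward induction with Wexler moving first.
- P1 → Vantage plays Deluxe (best of 2, 17); Wexler gets 10.
- P2 → Vantage plays Basic (best of 5, 4); Wexler gets 8.
- P3 → Vantage plays Deluxe (best of 10, 14); Wexler gets 20.
- P4 → Vantage plays Basic (best of 16, 4); Wexler gets 10.
Maximizing over 10, 8, 20, 10, Wexler chooses P3. Subgame-perfect outcome: (Deluxe, P3) with payoffs (14, 20).

(Deluxe, P3)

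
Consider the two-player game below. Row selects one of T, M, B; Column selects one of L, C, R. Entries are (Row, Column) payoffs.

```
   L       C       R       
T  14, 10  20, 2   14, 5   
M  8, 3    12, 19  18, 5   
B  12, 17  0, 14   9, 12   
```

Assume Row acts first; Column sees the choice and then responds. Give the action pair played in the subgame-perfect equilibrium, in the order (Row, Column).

(T, L)

Work backward from Column's decision.
- T: BR = L, leader payoff 14.
- M: BR = C, leader payoff 12.
- B: BR = L, leader payoff 12.
Row's induced payoffs are 14, 12, 12, so Row commits to T. Subgame-perfect outcome: (T, L) with payoffs (14, 10).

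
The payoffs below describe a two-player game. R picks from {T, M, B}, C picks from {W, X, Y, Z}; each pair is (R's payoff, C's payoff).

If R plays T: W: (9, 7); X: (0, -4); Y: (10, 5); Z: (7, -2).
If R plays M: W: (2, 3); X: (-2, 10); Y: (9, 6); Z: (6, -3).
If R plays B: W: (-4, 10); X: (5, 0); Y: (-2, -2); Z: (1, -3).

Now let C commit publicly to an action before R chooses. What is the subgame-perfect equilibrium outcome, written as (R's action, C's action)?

Backward induction with C moving first.
- W: BR = T, leader payoff 7.
- X: BR = B, leader payoff 0.
- Y: BR = T, leader payoff 5.
- Z: BR = T, leader payoff -2.
Maximizing over 7, 0, 5, -2, C chooses W. Subgame-perfect outcome: (T, W) with payoffs (9, 7).

(T, W)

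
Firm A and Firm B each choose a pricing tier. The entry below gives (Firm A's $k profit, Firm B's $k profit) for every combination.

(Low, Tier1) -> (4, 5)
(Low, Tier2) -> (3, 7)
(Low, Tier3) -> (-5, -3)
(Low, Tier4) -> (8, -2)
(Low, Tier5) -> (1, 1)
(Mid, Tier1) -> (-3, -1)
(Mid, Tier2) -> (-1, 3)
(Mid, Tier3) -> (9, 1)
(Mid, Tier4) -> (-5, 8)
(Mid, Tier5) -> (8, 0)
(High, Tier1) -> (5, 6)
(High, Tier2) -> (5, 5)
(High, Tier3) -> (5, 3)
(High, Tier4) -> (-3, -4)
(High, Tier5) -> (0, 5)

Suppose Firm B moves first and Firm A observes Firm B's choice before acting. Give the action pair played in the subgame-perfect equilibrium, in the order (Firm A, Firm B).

Firm A best-responds to each possible Firm B move:
- Tier1: Firm A compares 4, -3, 5 and picks High; Firm B would get 6.
- Tier2: Firm A compares 3, -1, 5 and picks High; Firm B would get 5.
- Tier3: Firm A compares -5, 9, 5 and picks Mid; Firm B would get 1.
- Tier4: Firm A compares 8, -5, -3 and picks Low; Firm B would get -2.
- Tier5: Firm A compares 1, 8, 0 and picks Mid; Firm B would get 0.
Among 6, 5, 1, -2, 0, the best is 6 at Tier1. Subgame-perfect outcome: (High, Tier1) with payoffs (5, 6).

(High, Tier1)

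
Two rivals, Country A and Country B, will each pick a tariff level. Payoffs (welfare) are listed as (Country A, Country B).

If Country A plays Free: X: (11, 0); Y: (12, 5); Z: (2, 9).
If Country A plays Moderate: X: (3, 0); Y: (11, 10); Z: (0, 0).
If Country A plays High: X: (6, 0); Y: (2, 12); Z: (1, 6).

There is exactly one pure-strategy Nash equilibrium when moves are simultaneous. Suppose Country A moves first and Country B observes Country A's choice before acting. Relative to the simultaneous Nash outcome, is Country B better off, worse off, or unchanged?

better off

Backward induction with Country A moving first.
- Free: BR = Z, leader payoff 2.
- Moderate: BR = Y, leader payoff 11.
- High: BR = Y, leader payoff 2.
Among 2, 11, 2, the best is 11 at Moderate. Subgame-perfect outcome: (Moderate, Y) with payoffs (11, 10).
For the simultaneous game, intersect best replies.
Country A's best replies: X→Free; Y→Free; Z→Free.
Country B's best replies: Free→Z; Moderate→Y; High→Y.
The unique mutual best reply is (Free, Z), giving (2, 9).
Country B earns 10 sequentially versus 9 at the Nash outcome: better off.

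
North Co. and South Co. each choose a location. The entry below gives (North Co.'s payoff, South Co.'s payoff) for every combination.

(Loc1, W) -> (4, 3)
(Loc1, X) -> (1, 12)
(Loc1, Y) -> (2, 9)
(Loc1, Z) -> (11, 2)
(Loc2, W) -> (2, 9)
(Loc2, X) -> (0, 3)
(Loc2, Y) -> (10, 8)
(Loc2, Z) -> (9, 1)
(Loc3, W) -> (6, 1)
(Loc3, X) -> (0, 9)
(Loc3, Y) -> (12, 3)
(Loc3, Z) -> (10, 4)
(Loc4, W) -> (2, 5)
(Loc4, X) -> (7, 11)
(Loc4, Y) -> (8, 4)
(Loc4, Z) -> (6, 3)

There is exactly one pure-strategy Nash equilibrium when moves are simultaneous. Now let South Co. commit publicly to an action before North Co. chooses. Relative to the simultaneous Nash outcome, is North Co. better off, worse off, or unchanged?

unchanged

Work backward from North Co.'s decision.
- W → North Co. plays Loc3 (best of 4, 2, 6, 2); South Co. gets 1.
- X → North Co. plays Loc4 (best of 1, 0, 0, 7); South Co. gets 11.
- Y → North Co. plays Loc3 (best of 2, 10, 12, 8); South Co. gets 3.
- Z → North Co. plays Loc1 (best of 11, 9, 10, 6); South Co. gets 2.
Among 1, 11, 3, 2, the best is 11 at X. Subgame-perfect outcome: (Loc4, X) with payoffs (7, 11).
Now find the simultaneous Nash equilibrium.
North Co.'s best replies: W→Loc3; X→Loc4; Y→Loc3; Z→Loc1.
South Co.'s best replies: Loc1→X; Loc2→W; Loc3→X; Loc4→X.
The unique mutual best reply is (Loc4, X), giving (7, 11).
North Co. earns 7 sequentially versus 7 at the Nash outcome: unchanged.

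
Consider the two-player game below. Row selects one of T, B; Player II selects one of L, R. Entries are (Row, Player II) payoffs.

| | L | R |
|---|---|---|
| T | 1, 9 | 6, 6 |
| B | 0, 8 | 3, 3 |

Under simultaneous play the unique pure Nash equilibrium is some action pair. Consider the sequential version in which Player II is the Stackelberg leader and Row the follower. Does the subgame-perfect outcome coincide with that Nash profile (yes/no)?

yes

Row best-responds to each possible Player II move:
- L: BR = T, leader payoff 9.
- R: BR = T, leader payoff 6.
Player II's induced payoffs are 9, 6, so Player II commits to L. Subgame-perfect outcome: (T, L) with payoffs (1, 9).
For the simultaneous game, intersect best replies.
Row's best replies: L→T; R→T.
Player II's best replies: T→L; B→L.
Only (T, L) has each player best-responding; Nash payoffs (1, 9).
Sequential outcome (T, L) coincides with the Nash profile (T, L).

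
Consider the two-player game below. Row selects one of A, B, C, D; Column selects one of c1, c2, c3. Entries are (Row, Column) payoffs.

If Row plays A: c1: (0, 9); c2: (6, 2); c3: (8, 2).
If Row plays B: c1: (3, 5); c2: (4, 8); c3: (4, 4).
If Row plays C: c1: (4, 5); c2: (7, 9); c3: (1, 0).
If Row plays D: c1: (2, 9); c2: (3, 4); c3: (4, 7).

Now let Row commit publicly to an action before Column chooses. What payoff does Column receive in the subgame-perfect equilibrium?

Work backward from Column's decision.
- A: BR = c1, leader payoff 0.
- B: BR = c2, leader payoff 4.
- C: BR = c2, leader payoff 7.
- D: BR = c1, leader payoff 2.
Row's induced payoffs are 0, 4, 7, 2, so Row commits to C. Subgame-perfect outcome: (C, c2) with payoffs (7, 9).

9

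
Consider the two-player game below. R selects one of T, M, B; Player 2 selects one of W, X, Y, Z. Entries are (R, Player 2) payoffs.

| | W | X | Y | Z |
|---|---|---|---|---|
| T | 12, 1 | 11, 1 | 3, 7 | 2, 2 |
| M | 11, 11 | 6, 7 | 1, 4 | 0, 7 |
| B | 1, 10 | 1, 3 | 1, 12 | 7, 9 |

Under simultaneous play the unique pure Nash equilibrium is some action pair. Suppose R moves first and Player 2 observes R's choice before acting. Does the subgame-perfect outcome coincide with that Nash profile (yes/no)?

no

Solve by backward induction (R leads).
- T: Player 2 compares 1, 1, 7, 2 and picks Y; R would get 3.
- M: Player 2 compares 11, 7, 4, 7 and picks W; R would get 11.
- B: Player 2 compares 10, 3, 12, 9 and picks Y; R would get 1.
Among 3, 11, 1, the best is 11 at M. Subgame-perfect outcome: (M, W) with payoffs (11, 11).
Under simultaneous play:
R's best replies: W→T; X→T; Y→T; Z→B.
Player 2's best replies: T→Y; M→W; B→Y.
The unique mutual best reply is (T, Y), giving (3, 7).
Sequential outcome (M, W) differs from the Nash profile (T, Y).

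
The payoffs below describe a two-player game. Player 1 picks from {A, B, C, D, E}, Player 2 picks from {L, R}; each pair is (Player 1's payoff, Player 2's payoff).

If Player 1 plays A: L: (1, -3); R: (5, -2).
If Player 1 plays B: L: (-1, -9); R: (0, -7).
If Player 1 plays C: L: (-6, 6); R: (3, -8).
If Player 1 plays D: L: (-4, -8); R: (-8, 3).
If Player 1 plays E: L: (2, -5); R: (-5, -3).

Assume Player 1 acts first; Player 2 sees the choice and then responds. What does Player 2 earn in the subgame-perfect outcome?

-2

Player 2 best-responds to each possible Player 1 move:
- A: Player 2 compares -3, -2 and picks R; Player 1 would get 5.
- B: Player 2 compares -9, -7 and picks R; Player 1 would get 0.
- C: Player 2 compares 6, -8 and picks L; Player 1 would get -6.
- D: Player 2 compares -8, 3 and picks R; Player 1 would get -8.
- E: Player 2 compares -5, -3 and picks R; Player 1 would get -5.
Among 5, 0, -6, -8, -5, the best is 5 at A. Subgame-perfect outcome: (A, R) with payoffs (5, -2).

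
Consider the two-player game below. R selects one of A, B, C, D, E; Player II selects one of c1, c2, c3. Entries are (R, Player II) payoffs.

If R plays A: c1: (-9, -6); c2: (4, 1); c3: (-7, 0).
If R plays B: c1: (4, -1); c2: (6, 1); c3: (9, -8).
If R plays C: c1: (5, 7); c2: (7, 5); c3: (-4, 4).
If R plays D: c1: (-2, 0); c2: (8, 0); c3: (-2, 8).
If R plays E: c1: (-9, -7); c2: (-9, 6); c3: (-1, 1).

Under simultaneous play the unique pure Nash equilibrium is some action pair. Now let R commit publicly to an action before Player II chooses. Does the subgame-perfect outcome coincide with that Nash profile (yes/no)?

Solve by backward induction (R leads).
- A → Player II plays c2 (best of -6, 1, 0); R gets 4.
- B → Player II plays c2 (best of -1, 1, -8); R gets 6.
- C → Player II plays c1 (best of 7, 5, 4); R gets 5.
- D → Player II plays c3 (best of 0, 0, 8); R gets -2.
- E → Player II plays c2 (best of -7, 6, 1); R gets -9.
Among 4, 6, 5, -2, -9, the best is 6 at B. Subgame-perfect outcome: (B, c2) with payoffs (6, 1).
Now find the simultaneous Nash equilibrium.
R's best replies: c1→C; c2→D; c3→B.
Player II's best replies: A→c2; B→c2; C→c1; D→c3; E→c2.
Only (C, c1) has each player best-responding; Nash payoffs (5, 7).
Sequential outcome (B, c2) differs from the Nash profile (C, c1).

no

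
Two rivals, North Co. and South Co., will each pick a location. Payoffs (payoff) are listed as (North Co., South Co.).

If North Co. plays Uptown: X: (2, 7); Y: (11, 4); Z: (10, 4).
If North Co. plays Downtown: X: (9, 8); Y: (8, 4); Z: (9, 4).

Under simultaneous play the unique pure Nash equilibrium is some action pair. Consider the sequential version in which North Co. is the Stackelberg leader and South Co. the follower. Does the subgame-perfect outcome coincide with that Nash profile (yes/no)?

yes

Backward induction with North Co. moving first.
- Uptown: BR = X, leader payoff 2.
- Downtown: BR = X, leader payoff 9.
Maximizing over 2, 9, North Co. chooses Downtown. Subgame-perfect outcome: (Downtown, X) with payoffs (9, 8).
Now find the simultaneous Nash equilibrium.
North Co.'s best replies: X→Downtown; Y→Uptown; Z→Uptown.
South Co.'s best replies: Uptown→X; Downtown→X.
The unique mutual best reply is (Downtown, X), giving (9, 8).
Sequential outcome (Downtown, X) coincides with the Nash profile (Downtown, X).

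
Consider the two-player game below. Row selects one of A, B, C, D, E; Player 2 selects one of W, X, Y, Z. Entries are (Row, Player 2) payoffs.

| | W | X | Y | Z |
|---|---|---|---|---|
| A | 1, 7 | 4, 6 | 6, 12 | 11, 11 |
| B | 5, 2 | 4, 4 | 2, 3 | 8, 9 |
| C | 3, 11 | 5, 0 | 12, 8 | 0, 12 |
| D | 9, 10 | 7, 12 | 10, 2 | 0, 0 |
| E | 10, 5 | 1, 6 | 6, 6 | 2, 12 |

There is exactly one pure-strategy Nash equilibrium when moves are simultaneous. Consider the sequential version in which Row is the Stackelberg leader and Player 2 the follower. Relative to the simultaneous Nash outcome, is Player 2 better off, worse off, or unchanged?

Backward induction with Row moving first.
- A: BR = Y, leader payoff 6.
- B: BR = Z, leader payoff 8.
- C: BR = Z, leader payoff 0.
- D: BR = X, leader payoff 7.
- E: BR = Z, leader payoff 2.
Among 6, 8, 0, 7, 2, the best is 8 at B. Subgame-perfect outcome: (B, Z) with payoffs (8, 9).
For the simultaneous game, intersect best replies.
Row's best replies: W→E; X→D; Y→C; Z→A.
Player 2's best replies: A→Y; B→Z; C→Z; D→X; E→Z.
The unique mutual best reply is (D, X), giving (7, 12).
Player 2 earns 9 sequentially versus 12 at the Nash outcome: worse off.

worse off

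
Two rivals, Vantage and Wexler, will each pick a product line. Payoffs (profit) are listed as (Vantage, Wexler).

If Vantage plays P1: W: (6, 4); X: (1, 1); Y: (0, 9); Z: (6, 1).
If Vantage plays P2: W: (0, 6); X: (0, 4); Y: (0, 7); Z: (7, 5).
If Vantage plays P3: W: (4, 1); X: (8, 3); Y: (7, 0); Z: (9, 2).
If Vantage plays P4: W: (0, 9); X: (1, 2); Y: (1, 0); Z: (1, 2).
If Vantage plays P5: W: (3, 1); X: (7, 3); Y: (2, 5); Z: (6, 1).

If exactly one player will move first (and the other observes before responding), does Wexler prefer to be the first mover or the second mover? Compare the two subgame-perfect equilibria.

first

If Vantage leads: Wexler's best replies are P1→Y, P2→Y, P3→X, P4→W, P5→Y; Vantage's induced payoffs 0, 0, 8, 0, 2; outcome (P3, X), payoffs (8, 3).
If Wexler leads: Vantage's best replies are W→P1, X→P3, Y→P3, Z→P3; Wexler's induced payoffs 4, 3, 0, 2; outcome (P1, W), payoffs (6, 4).
Wexler gets 4 moving first and 3 moving second, so Wexler prefers to move first.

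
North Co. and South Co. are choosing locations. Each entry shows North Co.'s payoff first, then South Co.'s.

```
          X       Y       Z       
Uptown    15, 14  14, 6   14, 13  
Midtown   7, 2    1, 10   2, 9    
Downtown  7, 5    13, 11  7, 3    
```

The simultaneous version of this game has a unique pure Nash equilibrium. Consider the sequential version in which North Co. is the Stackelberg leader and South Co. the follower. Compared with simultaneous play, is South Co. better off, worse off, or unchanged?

Backward induction with North Co. moving first.
- Uptown: South Co. compares 14, 6, 13 and picks X; North Co. would get 15.
- Midtown: South Co. compares 2, 10, 9 and picks Y; North Co. would get 1.
- Downtown: South Co. compares 5, 11, 3 and picks Y; North Co. would get 13.
Maximizing over 15, 1, 13, North Co. chooses Uptown. Subgame-perfect outcome: (Uptown, X) with payoffs (15, 14).
Now find the simultaneous Nash equilibrium.
North Co.'s best replies: X→Uptown; Y→Uptown; Z→Uptown.
South Co.'s best replies: Uptown→X; Midtown→Y; Downtown→Y.
Only (Uptown, X) has each player best-responding; Nash payoffs (15, 14).
South Co. earns 14 sequentially versus 14 at the Nash outcome: unchanged.

unchanged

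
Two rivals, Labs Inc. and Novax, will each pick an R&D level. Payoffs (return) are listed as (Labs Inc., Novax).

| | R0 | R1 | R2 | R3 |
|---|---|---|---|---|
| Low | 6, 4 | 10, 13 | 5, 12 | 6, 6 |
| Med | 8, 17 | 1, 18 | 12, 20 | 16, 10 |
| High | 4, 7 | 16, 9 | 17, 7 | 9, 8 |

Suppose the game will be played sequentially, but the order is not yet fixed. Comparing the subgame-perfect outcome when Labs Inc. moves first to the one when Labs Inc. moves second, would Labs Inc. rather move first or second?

first

If Labs Inc. leads: Novax's best replies are Low→R1, Med→R2, High→R1; Labs Inc.'s induced payoffs 10, 12, 16; outcome (High, R1), payoffs (16, 9).
If Novax leads: Labs Inc.'s best replies are R0→Med, R1→High, R2→High, R3→Med; Novax's induced payoffs 17, 9, 7, 10; outcome (Med, R0), payoffs (8, 17).
Labs Inc. gets 16 moving first and 8 moving second, so Labs Inc. prefers to move first.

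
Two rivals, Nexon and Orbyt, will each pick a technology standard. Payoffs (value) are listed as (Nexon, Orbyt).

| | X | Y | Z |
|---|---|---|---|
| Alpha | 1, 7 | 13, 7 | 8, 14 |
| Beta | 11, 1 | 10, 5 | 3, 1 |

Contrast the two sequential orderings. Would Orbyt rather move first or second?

If Nexon leads: Orbyt's best replies are Alpha→Z, Beta→Y; Nexon's induced payoffs 8, 10; outcome (Beta, Y), payoffs (10, 5).
If Orbyt leads: Nexon's best replies are X→Beta, Y→Alpha, Z→Alpha; Orbyt's induced payoffs 1, 7, 14; outcome (Alpha, Z), payoffs (8, 14).
Orbyt gets 14 moving first and 5 moving second, so Orbyt prefers to move first.

first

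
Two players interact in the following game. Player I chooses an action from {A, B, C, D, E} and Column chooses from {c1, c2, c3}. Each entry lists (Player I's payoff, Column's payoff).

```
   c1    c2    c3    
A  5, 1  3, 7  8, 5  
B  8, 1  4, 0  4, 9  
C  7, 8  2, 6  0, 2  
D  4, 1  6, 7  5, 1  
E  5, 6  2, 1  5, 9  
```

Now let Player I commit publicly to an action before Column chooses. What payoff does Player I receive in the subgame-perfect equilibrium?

Column best-responds to each possible Player I move:
- A → Column plays c2 (best of 1, 7, 5); Player I gets 3.
- B → Column plays c3 (best of 1, 0, 9); Player I gets 4.
- C → Column plays c1 (best of 8, 6, 2); Player I gets 7.
- D → Column plays c2 (best of 1, 7, 1); Player I gets 6.
- E → Column plays c3 (best of 6, 1, 9); Player I gets 5.
Player I's induced payoffs are 3, 4, 7, 6, 5, so Player I commits to C. Subgame-perfect outcome: (C, c1) with payoffs (7, 8).

7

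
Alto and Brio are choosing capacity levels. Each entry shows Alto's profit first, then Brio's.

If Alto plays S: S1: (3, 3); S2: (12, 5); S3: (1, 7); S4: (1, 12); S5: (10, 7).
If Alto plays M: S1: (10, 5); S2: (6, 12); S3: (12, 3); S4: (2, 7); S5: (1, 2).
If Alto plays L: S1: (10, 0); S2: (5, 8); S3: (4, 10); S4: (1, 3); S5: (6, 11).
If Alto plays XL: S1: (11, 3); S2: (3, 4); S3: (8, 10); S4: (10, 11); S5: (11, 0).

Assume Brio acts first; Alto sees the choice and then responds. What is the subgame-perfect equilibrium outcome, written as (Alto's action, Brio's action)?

Solve by backward induction (Brio leads).
- S1: BR = XL, leader payoff 3.
- S2: BR = S, leader payoff 5.
- S3: BR = M, leader payoff 3.
- S4: BR = XL, leader payoff 11.
- S5: BR = XL, leader payoff 0.
Maximizing over 3, 5, 3, 11, 0, Brio chooses S4. Subgame-perfect outcome: (XL, S4) with payoffs (10, 11).

(XL, S4)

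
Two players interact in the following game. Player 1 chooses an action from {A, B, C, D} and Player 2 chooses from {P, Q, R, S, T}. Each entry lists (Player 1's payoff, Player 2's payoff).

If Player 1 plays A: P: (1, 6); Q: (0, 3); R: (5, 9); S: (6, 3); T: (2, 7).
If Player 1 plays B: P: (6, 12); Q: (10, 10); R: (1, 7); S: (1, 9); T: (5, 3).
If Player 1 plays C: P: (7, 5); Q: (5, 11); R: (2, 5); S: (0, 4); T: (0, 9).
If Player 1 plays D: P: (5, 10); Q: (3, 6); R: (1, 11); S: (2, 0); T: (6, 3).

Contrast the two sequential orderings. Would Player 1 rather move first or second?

second

If Player 1 leads: Player 2's best replies are A→R, B→P, C→Q, D→R; Player 1's induced payoffs 5, 6, 5, 1; outcome (B, P), payoffs (6, 12).
If Player 2 leads: Player 1's best replies are P→C, Q→B, R→A, S→A, T→D; Player 2's induced payoffs 5, 10, 9, 3, 3; outcome (B, Q), payoffs (10, 10).
Player 1 gets 6 moving first and 10 moving second, so Player 1 prefers to move second.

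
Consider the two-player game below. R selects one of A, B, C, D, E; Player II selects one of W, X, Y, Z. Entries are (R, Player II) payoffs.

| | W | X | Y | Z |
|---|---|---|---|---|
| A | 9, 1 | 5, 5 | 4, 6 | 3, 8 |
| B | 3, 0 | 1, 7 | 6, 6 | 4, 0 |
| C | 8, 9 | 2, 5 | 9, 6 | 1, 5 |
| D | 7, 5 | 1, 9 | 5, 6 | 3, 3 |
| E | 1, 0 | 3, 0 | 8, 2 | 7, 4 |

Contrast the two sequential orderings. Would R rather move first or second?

second

If R leads: Player II's best replies are A→Z, B→X, C→W, D→X, E→Z; R's induced payoffs 3, 1, 8, 1, 7; outcome (C, W), payoffs (8, 9).
If Player II leads: R's best replies are W→A, X→A, Y→C, Z→E; Player II's induced payoffs 1, 5, 6, 4; outcome (C, Y), payoffs (9, 6).
R gets 8 moving first and 9 moving second, so R prefers to move second.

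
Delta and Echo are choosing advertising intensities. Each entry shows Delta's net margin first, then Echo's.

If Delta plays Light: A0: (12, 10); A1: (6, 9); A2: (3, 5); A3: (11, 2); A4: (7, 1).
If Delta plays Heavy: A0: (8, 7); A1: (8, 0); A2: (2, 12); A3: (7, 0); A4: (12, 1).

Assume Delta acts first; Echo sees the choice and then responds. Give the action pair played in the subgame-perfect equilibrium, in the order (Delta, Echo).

Echo best-responds to each possible Delta move:
- Light → Echo plays A0 (best of 10, 9, 5, 2, 1); Delta gets 12.
- Heavy → Echo plays A2 (best of 7, 0, 12, 0, 1); Delta gets 2.
Among 12, 2, the best is 12 at Light. Subgame-perfect outcome: (Light, A0) with payoffs (12, 10).

(Light, A0)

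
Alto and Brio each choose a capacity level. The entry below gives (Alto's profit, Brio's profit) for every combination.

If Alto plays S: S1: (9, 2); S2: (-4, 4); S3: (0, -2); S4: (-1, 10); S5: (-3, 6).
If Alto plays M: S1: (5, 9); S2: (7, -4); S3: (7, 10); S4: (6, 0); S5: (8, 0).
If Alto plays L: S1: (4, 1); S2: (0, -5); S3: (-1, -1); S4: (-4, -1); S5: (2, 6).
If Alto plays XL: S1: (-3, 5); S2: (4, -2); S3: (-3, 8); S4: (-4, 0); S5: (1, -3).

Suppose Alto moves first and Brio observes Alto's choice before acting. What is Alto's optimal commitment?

Backward induction with Alto moving first.
- S: BR = S4, leader payoff -1.
- M: BR = S3, leader payoff 7.
- L: BR = S5, leader payoff 2.
- XL: BR = S3, leader payoff -3.
Alto's induced payoffs are -1, 7, 2, -3, so Alto commits to M. Subgame-perfect outcome: (M, S3) with payoffs (7, 10).

M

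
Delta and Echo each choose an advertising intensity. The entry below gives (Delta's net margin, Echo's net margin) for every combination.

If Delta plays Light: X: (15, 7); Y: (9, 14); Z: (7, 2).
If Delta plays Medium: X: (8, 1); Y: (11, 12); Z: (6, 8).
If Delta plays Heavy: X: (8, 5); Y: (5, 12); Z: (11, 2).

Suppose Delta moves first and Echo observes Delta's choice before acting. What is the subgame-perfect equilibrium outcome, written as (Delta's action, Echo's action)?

(Medium, Y)

Backward induction with Delta moving first.
- Light: BR = Y, leader payoff 9.
- Medium: BR = Y, leader payoff 11.
- Heavy: BR = Y, leader payoff 5.
Among 9, 11, 5, the best is 11 at Medium. Subgame-perfect outcome: (Medium, Y) with payoffs (11, 12).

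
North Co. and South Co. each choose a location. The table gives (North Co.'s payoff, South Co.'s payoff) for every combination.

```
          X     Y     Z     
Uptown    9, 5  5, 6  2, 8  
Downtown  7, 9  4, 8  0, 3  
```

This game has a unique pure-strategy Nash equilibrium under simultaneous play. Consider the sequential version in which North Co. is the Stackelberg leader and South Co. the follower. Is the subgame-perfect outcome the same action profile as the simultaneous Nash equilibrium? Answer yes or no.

no

South Co. best-responds to each possible North Co. move:
- Uptown: South Co. compares 5, 6, 8 and picks Z; North Co. would get 2.
- Downtown: South Co. compares 9, 8, 3 and picks X; North Co. would get 7.
Among 2, 7, the best is 7 at Downtown. Subgame-perfect outcome: (Downtown, X) with payoffs (7, 9).
Under simultaneous play:
North Co.'s best replies: X→Uptown; Y→Uptown; Z→Uptown.
South Co.'s best replies: Uptown→Z; Downtown→X.
Only (Uptown, Z) has each player best-responding; Nash payoffs (2, 8).
Sequential outcome (Downtown, X) differs from the Nash profile (Uptown, Z).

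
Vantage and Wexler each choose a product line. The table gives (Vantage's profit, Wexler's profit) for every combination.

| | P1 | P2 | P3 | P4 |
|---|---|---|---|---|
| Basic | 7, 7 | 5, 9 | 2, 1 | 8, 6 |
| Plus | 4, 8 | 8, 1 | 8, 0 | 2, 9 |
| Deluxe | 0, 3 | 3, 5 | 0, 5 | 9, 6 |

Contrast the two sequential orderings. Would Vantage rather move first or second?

If Vantage leads: Wexler's best replies are Basic→P2, Plus→P4, Deluxe→P4; Vantage's induced payoffs 5, 2, 9; outcome (Deluxe, P4), payoffs (9, 6).
If Wexler leads: Vantage's best replies are P1→Basic, P2→Plus, P3→Plus, P4→Deluxe; Wexler's induced payoffs 7, 1, 0, 6; outcome (Basic, P1), payoffs (7, 7).
Vantage gets 9 moving first and 7 moving second, so Vantage prefers to move first.

first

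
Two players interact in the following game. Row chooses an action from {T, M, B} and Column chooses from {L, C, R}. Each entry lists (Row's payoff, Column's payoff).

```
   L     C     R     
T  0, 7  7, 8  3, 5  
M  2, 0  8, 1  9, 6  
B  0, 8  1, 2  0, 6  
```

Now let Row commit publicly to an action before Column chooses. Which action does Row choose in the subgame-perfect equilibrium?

M

Work backward from Column's decision.
- T: Column compares 7, 8, 5 and picks C; Row would get 7.
- M: Column compares 0, 1, 6 and picks R; Row would get 9.
- B: Column compares 8, 2, 6 and picks L; Row would get 0.
Maximizing over 7, 9, 0, Row chooses M. Subgame-perfect outcome: (M, R) with payoffs (9, 6).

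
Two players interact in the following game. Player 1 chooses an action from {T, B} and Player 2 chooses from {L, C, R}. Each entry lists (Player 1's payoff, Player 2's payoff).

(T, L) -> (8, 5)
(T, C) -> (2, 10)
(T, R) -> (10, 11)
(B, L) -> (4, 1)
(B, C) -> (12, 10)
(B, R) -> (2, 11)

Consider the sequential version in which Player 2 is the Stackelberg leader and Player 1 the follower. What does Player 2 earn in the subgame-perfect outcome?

11

Player 1 best-responds to each possible Player 2 move:
- L: Player 1 compares 8, 4 and picks T; Player 2 would get 5.
- C: Player 1 compares 2, 12 and picks B; Player 2 would get 10.
- R: Player 1 compares 10, 2 and picks T; Player 2 would get 11.
Player 2's induced payoffs are 5, 10, 11, so Player 2 commits to R. Subgame-perfect outcome: (T, R) with payoffs (10, 11).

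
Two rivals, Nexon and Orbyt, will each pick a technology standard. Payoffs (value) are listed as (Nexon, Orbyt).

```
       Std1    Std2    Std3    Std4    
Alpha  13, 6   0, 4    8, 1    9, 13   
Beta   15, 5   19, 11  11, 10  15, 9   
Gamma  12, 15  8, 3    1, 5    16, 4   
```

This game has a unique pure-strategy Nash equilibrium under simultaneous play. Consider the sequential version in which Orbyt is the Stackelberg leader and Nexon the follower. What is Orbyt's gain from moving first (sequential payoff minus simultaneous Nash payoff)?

0

Backward induction with Orbyt moving first.
- Std1 → Nexon plays Beta (best of 13, 15, 12); Orbyt gets 5.
- Std2 → Nexon plays Beta (best of 0, 19, 8); Orbyt gets 11.
- Std3 → Nexon plays Beta (best of 8, 11, 1); Orbyt gets 10.
- Std4 → Nexon plays Gamma (best of 9, 15, 16); Orbyt gets 4.
Maximizing over 5, 11, 10, 4, Orbyt chooses Std2. Subgame-perfect outcome: (Beta, Std2) with payoffs (19, 11).
Under simultaneous play:
Nexon's best replies: Std1→Beta; Std2→Beta; Std3→Beta; Std4→Gamma.
Orbyt's best replies: Alpha→Std4; Beta→Std2; Gamma→Std1.
The unique mutual best reply is (Beta, Std2), giving (19, 11).
Orbyt's commitment gain: 11 − 11 = 0.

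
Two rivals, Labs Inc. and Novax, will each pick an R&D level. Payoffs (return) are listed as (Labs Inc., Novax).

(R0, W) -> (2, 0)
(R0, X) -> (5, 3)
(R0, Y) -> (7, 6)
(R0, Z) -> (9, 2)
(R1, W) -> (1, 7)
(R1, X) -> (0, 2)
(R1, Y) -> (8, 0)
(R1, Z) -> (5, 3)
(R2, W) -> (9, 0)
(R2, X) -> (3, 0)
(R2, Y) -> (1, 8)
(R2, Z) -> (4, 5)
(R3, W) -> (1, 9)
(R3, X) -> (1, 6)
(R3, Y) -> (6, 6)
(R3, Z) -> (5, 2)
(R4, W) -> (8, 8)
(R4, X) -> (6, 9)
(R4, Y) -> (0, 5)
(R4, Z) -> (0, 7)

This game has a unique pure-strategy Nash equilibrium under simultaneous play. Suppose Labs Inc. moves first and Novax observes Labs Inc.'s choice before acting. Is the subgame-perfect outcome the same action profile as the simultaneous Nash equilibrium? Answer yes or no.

Backward induction with Labs Inc. moving first.
- R0: BR = Y, leader payoff 7.
- R1: BR = W, leader payoff 1.
- R2: BR = Y, leader payoff 1.
- R3: BR = W, leader payoff 1.
- R4: BR = X, leader payoff 6.
Labs Inc.'s induced payoffs are 7, 1, 1, 1, 6, so Labs Inc. commits to R0. Subgame-perfect outcome: (R0, Y) with payoffs (7, 6).
Now find the simultaneous Nash equilibrium.
Labs Inc.'s best replies: W→R2; X→R4; Y→R1; Z→R0.
Novax's best replies: R0→Y; R1→W; R2→Y; R3→W; R4→X.
Only (R4, X) has each player best-responding; Nash payoffs (6, 9).
Sequential outcome (R0, Y) differs from the Nash profile (R4, X).

no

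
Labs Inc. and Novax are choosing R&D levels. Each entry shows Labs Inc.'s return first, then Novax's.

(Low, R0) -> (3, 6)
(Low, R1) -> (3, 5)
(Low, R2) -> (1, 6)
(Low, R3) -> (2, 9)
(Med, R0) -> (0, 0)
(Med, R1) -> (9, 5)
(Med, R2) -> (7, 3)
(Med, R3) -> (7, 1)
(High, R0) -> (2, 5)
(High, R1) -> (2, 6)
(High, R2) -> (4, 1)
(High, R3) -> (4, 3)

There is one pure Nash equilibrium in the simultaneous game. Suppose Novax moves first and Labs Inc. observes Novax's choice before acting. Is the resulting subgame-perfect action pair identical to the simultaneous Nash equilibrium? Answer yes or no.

Solve by backward induction (Novax leads).
- R0 → Labs Inc. plays Low (best of 3, 0, 2); Novax gets 6.
- R1 → Labs Inc. plays Med (best of 3, 9, 2); Novax gets 5.
- R2 → Labs Inc. plays Med (best of 1, 7, 4); Novax gets 3.
- R3 → Labs Inc. plays Med (best of 2, 7, 4); Novax gets 1.
Among 6, 5, 3, 1, the best is 6 at R0. Subgame-perfect outcome: (Low, R0) with payoffs (3, 6).
Now find the simultaneous Nash equilibrium.
Labs Inc.'s best replies: R0→Low; R1→Med; R2→Med; R3→Med.
Novax's best replies: Low→R3; Med→R1; High→R1.
The unique mutual best reply is (Med, R1), giving (9, 5).
Sequential outcome (Low, R0) differs from the Nash profile (Med, R1).

no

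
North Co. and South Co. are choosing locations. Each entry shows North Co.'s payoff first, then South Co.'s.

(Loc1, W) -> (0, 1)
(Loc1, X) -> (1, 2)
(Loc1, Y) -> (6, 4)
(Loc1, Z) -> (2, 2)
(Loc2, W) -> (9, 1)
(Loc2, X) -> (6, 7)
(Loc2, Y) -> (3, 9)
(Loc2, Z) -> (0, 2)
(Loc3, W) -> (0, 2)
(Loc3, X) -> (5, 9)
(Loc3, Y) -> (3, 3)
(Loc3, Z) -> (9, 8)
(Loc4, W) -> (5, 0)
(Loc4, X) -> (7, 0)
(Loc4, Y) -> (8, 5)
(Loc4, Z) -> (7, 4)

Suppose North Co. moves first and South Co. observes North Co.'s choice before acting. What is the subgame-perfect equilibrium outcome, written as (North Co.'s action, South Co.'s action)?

Solve by backward induction (North Co. leads).
- Loc1 → South Co. plays Y (best of 1, 2, 4, 2); North Co. gets 6.
- Loc2 → South Co. plays Y (best of 1, 7, 9, 2); North Co. gets 3.
- Loc3 → South Co. plays X (best of 2, 9, 3, 8); North Co. gets 5.
- Loc4 → South Co. plays Y (best of 0, 0, 5, 4); North Co. gets 8.
North Co.'s induced payoffs are 6, 3, 5, 8, so North Co. commits to Loc4. Subgame-perfect outcome: (Loc4, Y) with payoffs (8, 5).

(Loc4, Y)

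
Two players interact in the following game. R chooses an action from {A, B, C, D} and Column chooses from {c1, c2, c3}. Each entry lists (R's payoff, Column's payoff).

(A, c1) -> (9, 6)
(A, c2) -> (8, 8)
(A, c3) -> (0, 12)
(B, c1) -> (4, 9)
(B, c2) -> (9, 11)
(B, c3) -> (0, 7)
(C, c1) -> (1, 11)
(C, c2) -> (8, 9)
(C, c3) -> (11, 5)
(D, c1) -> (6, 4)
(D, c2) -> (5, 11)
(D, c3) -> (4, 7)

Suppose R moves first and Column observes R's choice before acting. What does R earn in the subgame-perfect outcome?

Backward induction with R moving first.
- A: BR = c3, leader payoff 0.
- B: BR = c2, leader payoff 9.
- C: BR = c1, leader payoff 1.
- D: BR = c2, leader payoff 5.
Among 0, 9, 1, 5, the best is 9 at B. Subgame-perfect outcome: (B, c2) with payoffs (9, 11).

9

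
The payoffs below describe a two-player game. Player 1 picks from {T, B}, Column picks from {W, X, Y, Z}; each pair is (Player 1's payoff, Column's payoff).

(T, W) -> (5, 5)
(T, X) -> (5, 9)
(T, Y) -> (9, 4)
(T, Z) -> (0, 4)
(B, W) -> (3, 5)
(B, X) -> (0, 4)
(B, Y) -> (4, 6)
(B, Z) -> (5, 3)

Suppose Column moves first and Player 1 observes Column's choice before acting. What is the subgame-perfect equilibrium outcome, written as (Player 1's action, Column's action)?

Solve by backward induction (Column leads).
- W → Player 1 plays T (best of 5, 3); Column gets 5.
- X → Player 1 plays T (best of 5, 0); Column gets 9.
- Y → Player 1 plays T (best of 9, 4); Column gets 4.
- Z → Player 1 plays B (best of 0, 5); Column gets 3.
Among 5, 9, 4, 3, the best is 9 at X. Subgame-perfect outcome: (T, X) with payoffs (5, 9).

(T, X)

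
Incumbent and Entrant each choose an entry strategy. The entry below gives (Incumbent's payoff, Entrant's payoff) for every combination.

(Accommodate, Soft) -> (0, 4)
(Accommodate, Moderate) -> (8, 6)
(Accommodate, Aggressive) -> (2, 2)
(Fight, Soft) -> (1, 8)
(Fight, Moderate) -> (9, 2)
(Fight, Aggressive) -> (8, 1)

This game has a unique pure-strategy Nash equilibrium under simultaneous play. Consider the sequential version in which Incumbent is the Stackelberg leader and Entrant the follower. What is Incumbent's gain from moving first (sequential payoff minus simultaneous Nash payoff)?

Backward induction with Incumbent moving first.
- Accommodate: BR = Moderate, leader payoff 8.
- Fight: BR = Soft, leader payoff 1.
Maximizing over 8, 1, Incumbent chooses Accommodate. Subgame-perfect outcome: (Accommodate, Moderate) with payoffs (8, 6).
Under simultaneous play:
Incumbent's best replies: Soft→Fight; Moderate→Fight; Aggressive→Fight.
Entrant's best replies: Accommodate→Moderate; Fight→Soft.
The unique mutual best reply is (Fight, Soft), giving (1, 8).
Incumbent's commitment gain: 8 − 1 = 7.

7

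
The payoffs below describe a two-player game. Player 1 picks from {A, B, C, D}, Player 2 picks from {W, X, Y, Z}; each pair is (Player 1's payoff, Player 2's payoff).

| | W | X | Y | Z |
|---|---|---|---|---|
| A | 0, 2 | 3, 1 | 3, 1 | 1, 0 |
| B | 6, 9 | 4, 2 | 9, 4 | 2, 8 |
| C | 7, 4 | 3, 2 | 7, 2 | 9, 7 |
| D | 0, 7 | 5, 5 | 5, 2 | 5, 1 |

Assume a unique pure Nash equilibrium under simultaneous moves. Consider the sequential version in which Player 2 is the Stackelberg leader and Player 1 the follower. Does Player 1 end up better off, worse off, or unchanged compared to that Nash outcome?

Player 1 best-responds to each possible Player 2 move:
- W: Player 1 compares 0, 6, 7, 0 and picks C; Player 2 would get 4.
- X: Player 1 compares 3, 4, 3, 5 and picks D; Player 2 would get 5.
- Y: Player 1 compares 3, 9, 7, 5 and picks B; Player 2 would get 4.
- Z: Player 1 compares 1, 2, 9, 5 and picks C; Player 2 would get 7.
Among 4, 5, 4, 7, the best is 7 at Z. Subgame-perfect outcome: (C, Z) with payoffs (9, 7).
Now find the simultaneous Nash equilibrium.
Player 1's best replies: W→C; X→D; Y→B; Z→C.
Player 2's best replies: A→W; B→W; C→Z; D→W.
Only (C, Z) has each player best-responding; Nash payoffs (9, 7).
Player 1 earns 9 sequentially versus 9 at the Nash outcome: unchanged.

unchanged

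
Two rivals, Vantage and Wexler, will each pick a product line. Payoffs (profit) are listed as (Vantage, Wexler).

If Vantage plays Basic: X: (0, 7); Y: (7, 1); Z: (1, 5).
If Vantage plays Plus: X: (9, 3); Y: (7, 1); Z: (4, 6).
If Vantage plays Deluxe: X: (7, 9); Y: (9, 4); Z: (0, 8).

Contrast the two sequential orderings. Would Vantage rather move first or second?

If Vantage leads: Wexler's best replies are Basic→X, Plus→Z, Deluxe→X; Vantage's induced payoffs 0, 4, 7; outcome (Deluxe, X), payoffs (7, 9).
If Wexler leads: Vantage's best replies are X→Plus, Y→Deluxe, Z→Plus; Wexler's induced payoffs 3, 4, 6; outcome (Plus, Z), payoffs (4, 6).
Vantage gets 7 moving first and 4 moving second, so Vantage prefers to move first.

first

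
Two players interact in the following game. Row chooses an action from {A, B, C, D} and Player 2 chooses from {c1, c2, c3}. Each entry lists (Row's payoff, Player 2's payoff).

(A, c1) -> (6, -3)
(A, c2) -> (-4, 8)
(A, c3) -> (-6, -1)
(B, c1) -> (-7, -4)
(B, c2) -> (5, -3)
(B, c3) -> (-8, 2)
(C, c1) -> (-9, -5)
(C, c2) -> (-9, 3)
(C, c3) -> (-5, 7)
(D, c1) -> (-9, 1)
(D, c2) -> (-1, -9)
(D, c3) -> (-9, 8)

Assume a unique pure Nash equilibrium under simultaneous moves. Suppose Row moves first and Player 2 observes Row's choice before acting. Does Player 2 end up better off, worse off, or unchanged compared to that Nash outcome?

Backward induction with Row moving first.
- A: Player 2 compares -3, 8, -1 and picks c2; Row would get -4.
- B: Player 2 compares -4, -3, 2 and picks c3; Row would get -8.
- C: Player 2 compares -5, 3, 7 and picks c3; Row would get -5.
- D: Player 2 compares 1, -9, 8 and picks c3; Row would get -9.
Row's induced payoffs are -4, -8, -5, -9, so Row commits to A. Subgame-perfect outcome: (A, c2) with payoffs (-4, 8).
For the simultaneous game, intersect best replies.
Row's best replies: c1→A; c2→B; c3→C.
Player 2's best replies: A→c2; B→c3; C→c3; D→c3.
The unique mutual best reply is (C, c3), giving (-5, 7).
Player 2 earns 8 sequentially versus 7 at the Nash outcome: better off.

better off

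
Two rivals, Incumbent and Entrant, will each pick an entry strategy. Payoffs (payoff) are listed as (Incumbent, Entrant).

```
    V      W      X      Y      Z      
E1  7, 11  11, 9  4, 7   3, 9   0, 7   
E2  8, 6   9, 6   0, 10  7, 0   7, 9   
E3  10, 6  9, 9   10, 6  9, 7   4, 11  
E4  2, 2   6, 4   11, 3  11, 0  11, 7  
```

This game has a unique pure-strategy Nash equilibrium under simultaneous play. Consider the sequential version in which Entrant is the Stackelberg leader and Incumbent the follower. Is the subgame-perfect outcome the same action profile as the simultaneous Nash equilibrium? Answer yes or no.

Solve by backward induction (Entrant leads).
- V: Incumbent compares 7, 8, 10, 2 and picks E3; Entrant would get 6.
- W: Incumbent compares 11, 9, 9, 6 and picks E1; Entrant would get 9.
- X: Incumbent compares 4, 0, 10, 11 and picks E4; Entrant would get 3.
- Y: Incumbent compares 3, 7, 9, 11 and picks E4; Entrant would get 0.
- Z: Incumbent compares 0, 7, 4, 11 and picks E4; Entrant would get 7.
Entrant's induced payoffs are 6, 9, 3, 0, 7, so Entrant commits to W. Subgame-perfect outcome: (E1, W) with payoffs (11, 9).
Under simultaneous play:
Incumbent's best replies: V→E3; W→E1; X→E4; Y→E4; Z→E4.
Entrant's best replies: E1→V; E2→X; E3→Z; E4→Z.
Only (E4, Z) has each player best-responding; Nash payoffs (11, 7).
Sequential outcome (E1, W) differs from the Nash profile (E4, Z).

no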